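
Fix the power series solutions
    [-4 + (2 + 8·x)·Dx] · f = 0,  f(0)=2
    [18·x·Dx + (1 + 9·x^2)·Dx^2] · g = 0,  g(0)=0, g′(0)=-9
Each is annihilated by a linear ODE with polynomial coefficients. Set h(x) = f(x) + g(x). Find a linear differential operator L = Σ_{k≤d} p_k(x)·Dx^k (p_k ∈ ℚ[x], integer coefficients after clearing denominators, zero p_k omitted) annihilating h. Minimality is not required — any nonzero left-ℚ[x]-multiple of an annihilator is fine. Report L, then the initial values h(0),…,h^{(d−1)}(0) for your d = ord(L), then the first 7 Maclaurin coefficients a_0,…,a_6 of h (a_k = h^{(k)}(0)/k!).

f: a_k = 2, 4, -4, 8, -20, 56, -168, …
g: a_k = 0, -9, 0, 27, 0, -729/5, 0, …
h₀=f+g: left-lcm gives L₀, ord ≤ 3.
L = (-18 - 180·x + 486·x^2 + 972·x^3)·Dx + (-15 - 72·x - 9·x^2 + 1944·x^3 + 3402·x^4)·Dx^2 + (-1 + 5·x + 54·x^2 + 153·x^3 + 567·x^4 + 972·x^5)·Dx^3  (order 3).
h: a_k = 2, -5, -4, 35, -20, -449/5, -168, …
ICs: h(0) = 2, h′(0) = -5, h′′(0) = -8.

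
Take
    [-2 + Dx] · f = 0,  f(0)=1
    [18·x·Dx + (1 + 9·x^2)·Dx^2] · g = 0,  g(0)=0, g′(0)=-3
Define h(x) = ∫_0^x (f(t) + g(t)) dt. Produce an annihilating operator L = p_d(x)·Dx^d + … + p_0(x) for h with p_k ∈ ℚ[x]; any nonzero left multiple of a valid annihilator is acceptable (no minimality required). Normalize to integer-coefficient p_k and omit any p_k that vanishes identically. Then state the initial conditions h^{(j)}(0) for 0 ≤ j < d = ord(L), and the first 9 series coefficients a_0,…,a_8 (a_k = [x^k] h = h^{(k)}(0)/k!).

f: a_k = 1, 2, 2, 4/3, 2/3, 4/15, 4/45, 8/315, 2/315, …
g: a_k = 0, -3, 0, 9, 0, -243/5, 0, 2187/7, 0, …
Sum ⇒ L₀ = lclm(L_f,L_g) in ℚ(x)⟨Dx⟩.
Integrate: L := L₀·Dx.
L = (18 - 36·x - 486·x^2 - 324·x^3)·Dx^2 + (-11 + 207·x^2 - 162·x^4)·Dx^3 + (1 + 9·x + 18·x^2 + 81·x^3 + 81·x^4)·Dx^4  (order 4).
h: a_k = 0, 1, -1/2, 2/3, 31/12, 2/15, -145/18, 4/315, 98423/2520, …
ICs: h(0) = 0, h′(0) = 1, h′′(0) = -1, h′′′(0) = 4.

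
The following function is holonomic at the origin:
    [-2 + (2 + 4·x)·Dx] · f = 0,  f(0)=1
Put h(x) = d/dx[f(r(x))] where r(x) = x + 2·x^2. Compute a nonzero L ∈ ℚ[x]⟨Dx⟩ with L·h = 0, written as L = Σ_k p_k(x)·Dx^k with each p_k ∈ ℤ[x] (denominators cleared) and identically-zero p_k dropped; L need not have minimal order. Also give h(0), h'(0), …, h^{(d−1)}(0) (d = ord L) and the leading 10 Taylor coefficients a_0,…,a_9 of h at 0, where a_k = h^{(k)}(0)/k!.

L = 3 + (-1 - 6·x - 12·x^2 - 16·x^3)·Dx  (order 1).
h: a_k = 1, 3, -9/2, 3/2, 75/8, -171/8, 147/16, 867/16, -17037/128, 7905/128, …
ICs: h(0) = 1.

f: a_k = 1, 1, -1/2, 1/2, -5/8, 7/8, -21/16, 33/16, -429/128, 715/128, …
h₀=f(r): pull back L_f along r ⇒ L₀.
Differentiate: ansatz ord ≤ ord L₀ ⇒ L.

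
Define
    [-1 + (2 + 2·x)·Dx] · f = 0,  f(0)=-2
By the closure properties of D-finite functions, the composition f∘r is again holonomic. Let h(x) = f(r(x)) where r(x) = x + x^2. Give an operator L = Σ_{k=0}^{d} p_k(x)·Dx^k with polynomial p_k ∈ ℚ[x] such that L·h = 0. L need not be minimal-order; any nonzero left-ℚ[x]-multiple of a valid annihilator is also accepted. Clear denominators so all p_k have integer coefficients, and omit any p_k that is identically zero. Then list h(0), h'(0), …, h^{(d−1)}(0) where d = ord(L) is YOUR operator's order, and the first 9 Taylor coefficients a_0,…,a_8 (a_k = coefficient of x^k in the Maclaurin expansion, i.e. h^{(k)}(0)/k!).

L = (-1 - 2·x) + (2 + 2·x + 2·x^2)·Dx  (order 1).
h: a_k = -2, -1, -3/4, 3/8, -3/64, -15/128, 57/512, -21/1024, -867/16384, …
ICs: h(0) = -2.

f: a_k = -2, -1, 1/4, -1/8, 5/64, -7/128, 21/512, -33/1024, 429/16384, …
L₀ from L_f via x↦r, Dx↦r'^{-1}Dx.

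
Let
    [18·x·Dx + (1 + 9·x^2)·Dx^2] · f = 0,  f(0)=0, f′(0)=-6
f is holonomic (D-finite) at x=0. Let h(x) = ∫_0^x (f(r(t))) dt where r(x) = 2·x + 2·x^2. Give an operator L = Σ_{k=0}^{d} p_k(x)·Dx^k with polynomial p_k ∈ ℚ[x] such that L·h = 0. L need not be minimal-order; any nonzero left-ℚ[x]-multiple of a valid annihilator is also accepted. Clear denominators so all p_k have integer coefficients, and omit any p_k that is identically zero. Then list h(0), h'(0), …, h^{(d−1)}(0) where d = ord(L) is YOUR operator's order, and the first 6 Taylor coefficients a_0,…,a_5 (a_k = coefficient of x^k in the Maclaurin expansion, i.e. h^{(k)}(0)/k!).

L = (-2 + 72·x + 288·x^2 + 432·x^3 + 216·x^4)·Dx^2 + (1 + 2·x + 36·x^2 + 144·x^3 + 180·x^4 + 72·x^5)·Dx^3  (order 3).
h: a_k = 0, 0, -6, -4, 36, 432/5, …
ICs: h(0) = 0, h′(0) = 0, h′′(0) = -12.

f: a_k = 0, -6, 0, 18, 0, -486/5, …
Substitute x→r, Dx→(1/r')Dx; clear ⇒ L₀.
∫: right-multiply L₀ by Dx.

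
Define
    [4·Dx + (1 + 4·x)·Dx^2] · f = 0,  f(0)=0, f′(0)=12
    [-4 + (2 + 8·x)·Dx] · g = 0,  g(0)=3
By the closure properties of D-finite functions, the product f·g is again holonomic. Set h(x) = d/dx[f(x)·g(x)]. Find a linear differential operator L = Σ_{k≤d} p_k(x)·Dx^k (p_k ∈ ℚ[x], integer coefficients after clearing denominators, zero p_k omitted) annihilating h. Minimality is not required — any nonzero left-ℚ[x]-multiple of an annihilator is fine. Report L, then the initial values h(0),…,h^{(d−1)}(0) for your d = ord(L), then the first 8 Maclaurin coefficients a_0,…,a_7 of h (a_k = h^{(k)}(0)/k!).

f: a_k = 0, 12, -24, 64, -192, 3072/5, -2048, 49152/7, …
g: a_k = 3, 6, -6, 12, -30, 84, -252, 792, …
L₀ := L_f ⊗_s L_g (sym. prod.), ord ≤ 2.
Derive L from L₀ (diff closure).
L = 4 + (8 + 32·x)·Dx + (1 + 8·x + 16·x^2)·Dx^2  (order 2).
h: a_k = 36, 0, -72, 384, -1704, 35712/5, -146064/5, 4130304/35, …
ICs: h(0) = 36, h′(0) = 0.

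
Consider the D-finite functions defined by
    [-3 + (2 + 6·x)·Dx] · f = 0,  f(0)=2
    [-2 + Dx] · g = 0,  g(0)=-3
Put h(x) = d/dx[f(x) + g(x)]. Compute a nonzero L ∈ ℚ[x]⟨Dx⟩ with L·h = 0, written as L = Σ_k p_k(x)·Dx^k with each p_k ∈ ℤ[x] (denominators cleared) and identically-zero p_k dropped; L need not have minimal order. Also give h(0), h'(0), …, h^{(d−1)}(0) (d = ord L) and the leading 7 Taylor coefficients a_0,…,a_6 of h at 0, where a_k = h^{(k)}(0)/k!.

L = (-78 - 72·x) + (11 - 96·x - 144·x^2)·Dx + (14 + 66·x + 72·x^2)·Dx^2  (order 2).
h: a_k = -3, -33/2, -15/8, -533/16, 7993/128, -231683/1280, 7569763/15360, …
ICs: h(0) = -3, h′(0) = -33/2.

f: a_k = 2, 3, -9/4, 27/8, -405/64, 1701/128, -15309/512, …
g: a_k = -3, -6, -6, -4, -2, -4/5, -4/15, …
Weyl lclm of L_f,L_g ⇒ L₀ (ord ≤ 2).
h=h₀': d/dx-closure on L₀ ⇒ L.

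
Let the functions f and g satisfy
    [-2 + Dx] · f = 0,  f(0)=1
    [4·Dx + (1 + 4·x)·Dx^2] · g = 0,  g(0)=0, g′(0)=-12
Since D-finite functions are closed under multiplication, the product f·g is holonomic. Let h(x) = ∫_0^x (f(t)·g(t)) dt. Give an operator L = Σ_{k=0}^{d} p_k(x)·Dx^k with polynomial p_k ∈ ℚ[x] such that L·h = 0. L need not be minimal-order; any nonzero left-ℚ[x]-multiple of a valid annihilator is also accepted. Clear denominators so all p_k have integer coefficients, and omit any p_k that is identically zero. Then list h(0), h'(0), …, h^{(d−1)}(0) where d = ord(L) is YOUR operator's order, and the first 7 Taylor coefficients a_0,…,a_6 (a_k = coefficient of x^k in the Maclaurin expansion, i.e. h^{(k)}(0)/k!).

L = (-4 + 16·x)·Dx - 16·x·Dx^2 + (1 + 4·x)·Dx^3  (order 3).
h: a_k = 0, 0, -6, 0, -10, 96/5, -836/15, …
ICs: h(0) = 0, h′(0) = 0, h′′(0) = -12.

f: a_k = 1, 2, 2, 4/3, 2/3, 4/15, 4/45, …
g: a_k = 0, -12, 24, -64, 192, -3072/5, 2048, …
Product ⇒ symmetric product L₀, ord ≤ 2.
∫: right-multiply L₀ by Dx.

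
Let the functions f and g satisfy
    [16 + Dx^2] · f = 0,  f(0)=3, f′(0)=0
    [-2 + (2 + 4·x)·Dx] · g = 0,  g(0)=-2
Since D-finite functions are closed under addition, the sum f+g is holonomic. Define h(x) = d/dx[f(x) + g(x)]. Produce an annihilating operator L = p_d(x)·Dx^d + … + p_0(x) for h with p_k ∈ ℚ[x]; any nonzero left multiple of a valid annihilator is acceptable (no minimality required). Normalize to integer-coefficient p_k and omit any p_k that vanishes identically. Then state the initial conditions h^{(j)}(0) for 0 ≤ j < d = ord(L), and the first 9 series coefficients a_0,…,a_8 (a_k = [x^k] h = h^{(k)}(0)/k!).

f: a_k = 3, 0, -24, 0, 32, 0, -256/15, 0, 512/105, …
g: a_k = -2, -2, 1, -1, 5/4, -7/4, 21/8, -33/8, 429/64, …
f+g: L₀ = lclm(L_f,L_g), ord ≤ 2+1.
Derive L from L₀ (diff closure).
L = (-496 - 1024·x - 1024·x^2) + (-304 - 1632·x - 3072·x^2 - 2048·x^3)·Dx + (-31 - 64·x - 64·x^2)·Dx^2 + (-19 - 102·x - 192·x^2 - 128·x^3)·Dx^3  (order 3).
h: a_k = -2, -46, -3, 133, -35/4, -1733/20, -231/8, 77813/840, -6435/64, …
ICs: h(0) = -2, h′(0) = -46, h′′(0) = -6.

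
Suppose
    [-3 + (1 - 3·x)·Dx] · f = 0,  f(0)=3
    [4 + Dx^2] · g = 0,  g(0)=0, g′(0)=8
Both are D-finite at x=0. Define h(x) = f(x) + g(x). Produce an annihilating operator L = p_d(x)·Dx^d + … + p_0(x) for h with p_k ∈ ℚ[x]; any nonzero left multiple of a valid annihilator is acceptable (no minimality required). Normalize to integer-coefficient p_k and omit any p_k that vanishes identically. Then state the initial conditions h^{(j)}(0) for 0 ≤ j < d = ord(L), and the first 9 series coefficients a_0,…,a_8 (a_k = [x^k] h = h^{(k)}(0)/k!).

f: a_k = 3, 9, 27, 81, 243, 729, 2187, 6561, 19683, …
g: a_k = 0, 8, 0, -16/3, 0, 16/15, 0, -32/315, 0, …
L₀ := lclm(L_f,L_g); ord L₀ ≤ 1+2.
L = (348 - 144·x + 216·x^2) + (-44 + 180·x - 216·x^2 + 216·x^3)·Dx + (87 - 36·x + 54·x^2)·Dx^2 + (-11 + 45·x - 54·x^2 + 54·x^3)·Dx^3  (order 3).
h: a_k = 3, 17, 27, 227/3, 243, 10951/15, 2187, 2066683/315, 19683, …
ICs: h(0) = 3, h′(0) = 17, h′′(0) = 54.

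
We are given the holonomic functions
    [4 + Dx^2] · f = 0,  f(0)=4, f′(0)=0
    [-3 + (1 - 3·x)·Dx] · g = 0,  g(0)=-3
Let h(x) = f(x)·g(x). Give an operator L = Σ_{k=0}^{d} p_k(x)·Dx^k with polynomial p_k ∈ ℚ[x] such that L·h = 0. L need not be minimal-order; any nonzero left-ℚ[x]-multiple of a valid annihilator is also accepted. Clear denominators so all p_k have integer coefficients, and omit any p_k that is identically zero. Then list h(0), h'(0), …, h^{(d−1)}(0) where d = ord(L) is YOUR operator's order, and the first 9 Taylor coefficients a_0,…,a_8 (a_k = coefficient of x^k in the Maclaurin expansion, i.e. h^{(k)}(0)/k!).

L = (-4 + 12·x) + 6·Dx + (-1 + 3·x)·Dx^2  (order 2).
h: a_k = -12, -36, -84, -252, -764, -2292, -103124/15, -103124/5, -1299364/21, …
ICs: h(0) = -12, h′(0) = -36.

f: a_k = 4, 0, -8, 0, 8/3, 0, -16/45, 0, 8/315, …
g: a_k = -3, -9, -27, -81, -243, -729, -2187, -6561, -19683, …
Product ⇒ symmetric product L₀, ord ≤ 2.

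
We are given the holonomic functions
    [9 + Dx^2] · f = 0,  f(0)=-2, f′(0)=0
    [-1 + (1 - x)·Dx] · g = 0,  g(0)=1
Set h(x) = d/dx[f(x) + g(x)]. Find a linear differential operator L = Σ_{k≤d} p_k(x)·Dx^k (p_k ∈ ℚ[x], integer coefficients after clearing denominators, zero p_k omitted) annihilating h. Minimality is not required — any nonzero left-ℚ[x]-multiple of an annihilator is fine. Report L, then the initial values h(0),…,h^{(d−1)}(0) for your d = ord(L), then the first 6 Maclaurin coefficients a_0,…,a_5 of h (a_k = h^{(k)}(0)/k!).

f: a_k = -2, 0, 9, 0, -27/4, 0, …
g: a_k = 1, 1, 1, 1, 1, 1, …
Weyl lclm of L_f,L_g ⇒ L₀ (ord ≤ 3).
Derive L from L₀ (diff closure).
L = (126 - 108·x + 54·x^2) + (-45 + 99·x - 81·x^2 + 27·x^3)·Dx + (14 - 12·x + 6·x^2)·Dx^2 + (-5 + 11·x - 9·x^2 + 3·x^3)·Dx^3  (order 3).
h: a_k = 1, 20, 3, -23, 5, 363/20, …
ICs: h(0) = 1, h′(0) = 20, h′′(0) = 6.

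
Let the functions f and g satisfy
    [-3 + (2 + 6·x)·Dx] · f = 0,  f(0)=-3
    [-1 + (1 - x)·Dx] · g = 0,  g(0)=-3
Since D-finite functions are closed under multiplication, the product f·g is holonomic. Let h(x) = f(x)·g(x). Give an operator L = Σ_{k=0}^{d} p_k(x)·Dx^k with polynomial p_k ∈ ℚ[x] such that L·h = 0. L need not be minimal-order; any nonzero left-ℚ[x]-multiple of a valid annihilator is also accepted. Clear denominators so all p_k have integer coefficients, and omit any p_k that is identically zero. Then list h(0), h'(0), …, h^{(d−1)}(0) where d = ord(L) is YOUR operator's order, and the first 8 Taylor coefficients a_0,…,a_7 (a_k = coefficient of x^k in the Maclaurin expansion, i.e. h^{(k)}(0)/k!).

L = (5 + 3·x) + (-2 - 4·x + 6·x^2)·Dx  (order 1).
h: a_k = 9, 45/2, 99/8, 441/16, -117/128, 15075/256, -77481/1024, 494577/2048, …
ICs: h(0) = 9.

f: a_k = -3, -9/2, 27/8, -81/16, 1215/128, -5103/256, 45927/1024, -216513/2048, …
g: a_k = -3, -3, -3, -3, -3, -3, -3, -3, …
f·g: L₀ = L_f ⊗_s L_g, ord ≤ 1·1.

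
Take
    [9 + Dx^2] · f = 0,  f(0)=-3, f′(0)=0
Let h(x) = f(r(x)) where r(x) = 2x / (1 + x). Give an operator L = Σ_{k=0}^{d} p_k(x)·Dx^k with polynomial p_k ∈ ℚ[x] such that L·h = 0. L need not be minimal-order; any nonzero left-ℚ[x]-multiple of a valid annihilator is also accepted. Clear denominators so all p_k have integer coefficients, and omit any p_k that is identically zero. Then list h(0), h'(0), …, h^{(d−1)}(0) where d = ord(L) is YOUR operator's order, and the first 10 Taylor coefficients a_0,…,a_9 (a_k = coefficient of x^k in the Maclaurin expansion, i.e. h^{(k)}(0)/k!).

L = 36 + (2 + 6·x + 6·x^2 + 2·x^3)·Dx + (1 + 4·x + 6·x^2 + 4·x^3 + x^4)·Dx^2  (order 2).
h: a_k = -3, 0, 54, -108, 0, 432, -5778/5, 8748/5, -9342/7, -43632/35, …
ICs: h(0) = -3, h′(0) = 0.

f: a_k = -3, 0, 27/2, 0, -81/8, 0, 243/80, 0, -2187/4480, 0, …
L₀ from L_f via x↦r, Dx↦r'^{-1}Dx.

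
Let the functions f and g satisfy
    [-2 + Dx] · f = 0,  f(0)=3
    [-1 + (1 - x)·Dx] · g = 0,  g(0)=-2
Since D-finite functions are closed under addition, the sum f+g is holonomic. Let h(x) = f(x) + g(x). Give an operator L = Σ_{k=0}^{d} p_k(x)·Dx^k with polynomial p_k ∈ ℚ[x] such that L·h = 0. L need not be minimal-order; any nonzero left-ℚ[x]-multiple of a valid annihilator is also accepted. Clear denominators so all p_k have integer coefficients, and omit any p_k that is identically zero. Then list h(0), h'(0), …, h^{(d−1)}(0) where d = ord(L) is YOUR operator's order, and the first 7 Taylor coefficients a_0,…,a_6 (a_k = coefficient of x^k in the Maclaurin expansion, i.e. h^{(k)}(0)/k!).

L = 4·x + (2 - 8·x + 4·x^2)·Dx + (-1 + 3·x - 2·x^2)·Dx^2  (order 2).
h: a_k = 1, 4, 4, 2, 0, -6/5, -26/15, …
ICs: h(0) = 1, h′(0) = 4.

f: a_k = 3, 6, 6, 4, 2, 4/5, 4/15, …
g: a_k = -2, -2, -2, -2, -2, -2, -2, …
f+g: L₀ = lclm(L_f,L_g), ord ≤ 1+1.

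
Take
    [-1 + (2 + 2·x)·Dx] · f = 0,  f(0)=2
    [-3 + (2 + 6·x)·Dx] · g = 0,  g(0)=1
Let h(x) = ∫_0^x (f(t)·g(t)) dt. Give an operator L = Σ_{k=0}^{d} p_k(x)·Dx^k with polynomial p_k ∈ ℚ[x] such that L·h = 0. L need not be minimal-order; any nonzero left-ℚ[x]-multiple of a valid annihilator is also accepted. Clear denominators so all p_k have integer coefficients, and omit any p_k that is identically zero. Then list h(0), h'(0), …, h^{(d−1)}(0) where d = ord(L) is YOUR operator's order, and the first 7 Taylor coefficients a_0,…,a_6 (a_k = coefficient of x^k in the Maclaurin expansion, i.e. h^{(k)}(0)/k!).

f: a_k = 2, 1, -1/4, 1/8, -5/64, 7/128, -21/512, …
g: a_k = 1, 3/2, -9/8, 27/16, -405/128, 1701/256, -15309/1024, …
Product ⇒ symmetric product L₀, ord ≤ 1.
Integrate: L := L₀·Dx.
L = (-2 - 3·x)·Dx + (1 + 4·x + 3·x^2)·Dx^2  (order 2).
h: a_k = 0, 2, 2, -1/3, 1/2, -17/20, 19/12, …
ICs: h(0) = 0, h′(0) = 2.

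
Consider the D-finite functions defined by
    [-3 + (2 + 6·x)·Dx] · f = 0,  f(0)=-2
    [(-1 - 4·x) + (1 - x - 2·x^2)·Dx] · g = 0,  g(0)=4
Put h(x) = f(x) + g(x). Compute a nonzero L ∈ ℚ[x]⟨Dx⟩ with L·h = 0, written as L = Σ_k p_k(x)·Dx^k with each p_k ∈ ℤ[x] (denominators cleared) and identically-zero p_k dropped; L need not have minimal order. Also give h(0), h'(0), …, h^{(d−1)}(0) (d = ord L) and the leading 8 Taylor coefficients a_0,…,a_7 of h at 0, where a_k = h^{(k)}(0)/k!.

f: a_k = -2, -3, 9/4, -27/8, 405/64, -1701/128, 15309/512, -72171/1024, …
g: a_k = 4, 4, 12, 20, 44, 84, 172, 340, …
Weyl lclm of L_f,L_g ⇒ L₀ (ord ≤ 2).
L = (45 + 207·x + 306·x^2 + 360·x^3) + (-33 - 174·x - 573·x^2 - 1044·x^3 - 900·x^4)·Dx + (-2 + 30·x + 138·x^2 - 38·x^3 - 504·x^4 - 360·x^5)·Dx^2  (order 2).
h: a_k = 2, 1, 57/4, 133/8, 3221/64, 9051/128, 103373/512, 275989/1024, …
ICs: h(0) = 2, h′(0) = 1.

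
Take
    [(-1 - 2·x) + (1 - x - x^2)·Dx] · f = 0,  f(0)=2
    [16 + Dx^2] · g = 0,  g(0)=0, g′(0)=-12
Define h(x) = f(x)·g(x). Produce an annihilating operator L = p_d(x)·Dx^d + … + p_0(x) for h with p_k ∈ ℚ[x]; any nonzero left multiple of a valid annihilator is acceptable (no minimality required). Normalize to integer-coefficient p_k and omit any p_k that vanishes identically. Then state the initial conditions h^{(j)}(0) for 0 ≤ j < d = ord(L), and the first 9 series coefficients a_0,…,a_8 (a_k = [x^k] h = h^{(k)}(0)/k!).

f: a_k = 2, 2, 4, 6, 10, 16, 26, 42, 68, …
g: a_k = 0, -12, 0, 32, 0, -128/5, 0, 1024/105, 0, …
h₀=f·g: eliminate ⇒ L₀, order ≤ 1·2.
L = (-14 + 16·x + 16·x^2) + (2 + 4·x)·Dx + (-1 + x + x^2)·Dx^2  (order 2).
h: a_k = 0, -24, -24, 16, -8, -216/5, -256/5, -7864/105, -2648/21, …
ICs: h(0) = 0, h′(0) = -24.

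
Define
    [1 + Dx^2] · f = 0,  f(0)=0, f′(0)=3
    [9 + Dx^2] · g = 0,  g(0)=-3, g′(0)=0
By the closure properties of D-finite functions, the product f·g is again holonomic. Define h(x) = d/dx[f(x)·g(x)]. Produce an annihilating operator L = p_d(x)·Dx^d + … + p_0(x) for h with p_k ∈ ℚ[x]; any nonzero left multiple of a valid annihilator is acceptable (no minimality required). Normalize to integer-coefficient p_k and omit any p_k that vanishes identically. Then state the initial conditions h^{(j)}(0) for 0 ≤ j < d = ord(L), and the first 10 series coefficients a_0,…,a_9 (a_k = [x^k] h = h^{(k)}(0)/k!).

f: a_k = 0, 3, 0, -1/2, 0, 1/40, 0, -1/1680, 0, 1/120960, …
g: a_k = -3, 0, 27/2, 0, -81/8, 0, 243/80, 0, -2187/4480, 0, …
f·g: L₀ = L_f ⊗_s L_g, ord ≤ 2·2.
h₀' ⇒ L via d/dx closure of L₀.
L = 64 + 20·Dx^2 + Dx^4  (order 4).
h: a_k = -9, 0, 126, 0, -186, 0, 508/5, 0, -146/5, 0, …
ICs: h(0) = -9, h′(0) = 0, h′′(0) = 252, h′′′(0) = 0.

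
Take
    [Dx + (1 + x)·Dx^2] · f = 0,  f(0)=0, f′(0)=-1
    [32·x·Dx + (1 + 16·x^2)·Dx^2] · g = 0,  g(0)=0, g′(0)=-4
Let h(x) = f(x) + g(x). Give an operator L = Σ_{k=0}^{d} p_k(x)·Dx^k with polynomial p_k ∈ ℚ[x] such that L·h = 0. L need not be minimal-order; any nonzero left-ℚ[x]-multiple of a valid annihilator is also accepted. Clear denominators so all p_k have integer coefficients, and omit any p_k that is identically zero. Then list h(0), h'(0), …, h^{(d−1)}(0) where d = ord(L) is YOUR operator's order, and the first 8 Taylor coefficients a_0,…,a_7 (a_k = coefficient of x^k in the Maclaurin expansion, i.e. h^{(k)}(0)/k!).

f: a_k = 0, -1, 1/2, -1/3, 1/4, -1/5, 1/6, -1/7, …
g: a_k = 0, -4, 0, 64/3, 0, -1024/5, 0, 16384/7, …
h₀=f+g: left-lcm gives L₀, ord ≤ 4.
L = (-32 - 96·x + 1536·x^2 + 512·x^3)·Dx + (-34 - 64·x + 1440·x^2 + 3072·x^3 + 1024·x^4)·Dx^2 + (-1 + 31·x + 32·x^2 + 512·x^3 + 768·x^4 + 256·x^5)·Dx^3  (order 3).
h: a_k = 0, -5, 1/2, 21, 1/4, -205, 1/6, 16383/7, …
ICs: h(0) = 0, h′(0) = -5, h′′(0) = 1.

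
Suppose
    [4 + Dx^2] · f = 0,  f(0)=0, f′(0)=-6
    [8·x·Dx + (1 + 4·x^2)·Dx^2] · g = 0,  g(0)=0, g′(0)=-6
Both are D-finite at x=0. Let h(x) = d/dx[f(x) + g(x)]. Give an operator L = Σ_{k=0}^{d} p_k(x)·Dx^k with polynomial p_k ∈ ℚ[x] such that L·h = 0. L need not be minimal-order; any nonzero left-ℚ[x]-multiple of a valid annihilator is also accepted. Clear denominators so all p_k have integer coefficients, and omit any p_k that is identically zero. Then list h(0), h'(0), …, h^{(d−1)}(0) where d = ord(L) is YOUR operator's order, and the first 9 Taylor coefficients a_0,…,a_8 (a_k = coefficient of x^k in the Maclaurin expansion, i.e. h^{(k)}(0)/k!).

f: a_k = 0, -6, 0, 4, 0, -4/5, 0, 8/105, 0, …
g: a_k = 0, -6, 0, 8, 0, -96/5, 0, 384/7, 0, …
L₀ := lclm(L_f,L_g); ord L₀ ≤ 2+2.
h₀' ⇒ L via d/dx closure of L₀.
L = (-352·x + 1792·x^3 + 512·x^5) + (-4 + 112·x^2 + 576·x^4 + 256·x^6)·Dx + (-88·x + 448·x^3 + 128·x^5)·Dx^2 + (-1 + 28·x^2 + 144·x^4 + 64·x^6)·Dx^3  (order 3).
h: a_k = -12, 0, 36, 0, -100, 0, 5768/15, 0, -161284/105, …
ICs: h(0) = -12, h′(0) = 0, h′′(0) = 72.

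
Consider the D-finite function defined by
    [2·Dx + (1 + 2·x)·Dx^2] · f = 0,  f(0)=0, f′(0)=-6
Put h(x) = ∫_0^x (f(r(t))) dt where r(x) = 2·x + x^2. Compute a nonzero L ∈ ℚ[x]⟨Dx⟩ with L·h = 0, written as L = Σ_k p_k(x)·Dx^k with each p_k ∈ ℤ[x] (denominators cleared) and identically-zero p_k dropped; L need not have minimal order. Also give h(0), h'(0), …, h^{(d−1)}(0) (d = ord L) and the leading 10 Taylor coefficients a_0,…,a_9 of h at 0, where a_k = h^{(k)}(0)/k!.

L = (3 + 4·x + 2·x^2)·Dx^2 + (1 + 5·x + 6·x^2 + 2·x^3)·Dx^3  (order 3).
h: a_k = 0, 0, -6, 6, -10, 102/5, -232/5, 792/7, -2028/7, 2308/3, …
ICs: h(0) = 0, h′(0) = 0, h′′(0) = -12.

f: a_k = 0, -6, 6, -8, 12, -96/5, 32, -384/7, 96, -512/3, …
h₀=f(r): pull back L_f along r ⇒ L₀.
Integrate: L := L₀·Dx.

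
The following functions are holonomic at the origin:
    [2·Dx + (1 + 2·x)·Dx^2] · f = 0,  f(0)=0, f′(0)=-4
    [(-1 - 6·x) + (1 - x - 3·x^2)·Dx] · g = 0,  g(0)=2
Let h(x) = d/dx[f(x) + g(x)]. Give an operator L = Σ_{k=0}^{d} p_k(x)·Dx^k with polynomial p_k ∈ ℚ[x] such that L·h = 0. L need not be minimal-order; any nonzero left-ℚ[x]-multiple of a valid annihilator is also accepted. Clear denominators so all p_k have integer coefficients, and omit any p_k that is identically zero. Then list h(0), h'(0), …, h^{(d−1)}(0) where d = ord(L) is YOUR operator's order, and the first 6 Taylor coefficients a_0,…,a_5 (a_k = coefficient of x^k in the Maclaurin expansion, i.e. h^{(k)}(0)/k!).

L = (-74 - 412·x - 948·x^2 - 864·x^3 - 648·x^4) + (-17 - 212·x - 890·x^2 - 1644·x^3 - 1764·x^4 - 1080·x^5)·Dx + (5 + 27·x + 33·x^2 - 68·x^3 - 276·x^4 - 396·x^5 - 216·x^6)·Dx^2  (order 2).
h: a_k = -2, 24, 26, 184, 336, 1292, …
ICs: h(0) = -2, h′(0) = 24.

f: a_k = 0, -4, 4, -16/3, 8, -64/5, …
g: a_k = 2, 2, 8, 14, 38, 80, …
h₀=f+g: left-lcm gives L₀, ord ≤ 3.
Derive L from L₀ (diff closure).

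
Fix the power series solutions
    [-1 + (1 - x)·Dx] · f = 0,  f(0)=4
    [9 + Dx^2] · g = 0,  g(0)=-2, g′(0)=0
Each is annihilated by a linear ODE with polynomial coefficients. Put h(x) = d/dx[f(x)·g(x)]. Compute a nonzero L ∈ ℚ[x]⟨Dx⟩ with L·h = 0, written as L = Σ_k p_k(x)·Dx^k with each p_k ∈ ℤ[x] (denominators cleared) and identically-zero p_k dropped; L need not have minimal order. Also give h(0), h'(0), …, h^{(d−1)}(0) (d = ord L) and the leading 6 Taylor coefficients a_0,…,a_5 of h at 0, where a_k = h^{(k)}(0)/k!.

L = (7 - 18·x + 9·x^2) + (-2 + 2·x)·Dx + (1 - 2·x + x^2)·Dx^2  (order 2).
h: a_k = -8, 56, 84, 4, 5, 273/5, …
ICs: h(0) = -8, h′(0) = 56.

f: a_k = 4, 4, 4, 4, 4, 4, …
g: a_k = -2, 0, 9, 0, -27/4, 0, …
Sym-product of L_f,L_g gives L₀ (≤ ord 2).
h=h₀': d/dx-closure on L₀ ⇒ L.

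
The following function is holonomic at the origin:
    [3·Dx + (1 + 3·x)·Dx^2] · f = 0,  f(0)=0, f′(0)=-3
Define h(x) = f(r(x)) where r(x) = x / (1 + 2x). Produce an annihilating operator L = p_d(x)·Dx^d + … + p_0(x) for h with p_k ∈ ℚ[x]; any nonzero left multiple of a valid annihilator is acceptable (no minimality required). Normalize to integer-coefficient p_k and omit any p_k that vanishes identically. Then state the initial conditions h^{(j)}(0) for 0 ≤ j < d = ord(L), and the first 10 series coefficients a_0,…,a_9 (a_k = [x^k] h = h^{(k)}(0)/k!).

f: a_k = 0, -3, 9/2, -9, 81/4, -243/5, 243/2, -2187/7, 6561/8, -2187, …
h₀=f(r): pull back L_f along r ⇒ L₀.
L = (7 + 20·x)·Dx + (1 + 7·x + 10·x^2)·Dx^2  (order 2).
h: a_k = 0, -3, 21/2, -39, 609/4, -3093/5, 5187/2, -77997/7, 390369/8, -216957, …
ICs: h(0) = 0, h′(0) = -3.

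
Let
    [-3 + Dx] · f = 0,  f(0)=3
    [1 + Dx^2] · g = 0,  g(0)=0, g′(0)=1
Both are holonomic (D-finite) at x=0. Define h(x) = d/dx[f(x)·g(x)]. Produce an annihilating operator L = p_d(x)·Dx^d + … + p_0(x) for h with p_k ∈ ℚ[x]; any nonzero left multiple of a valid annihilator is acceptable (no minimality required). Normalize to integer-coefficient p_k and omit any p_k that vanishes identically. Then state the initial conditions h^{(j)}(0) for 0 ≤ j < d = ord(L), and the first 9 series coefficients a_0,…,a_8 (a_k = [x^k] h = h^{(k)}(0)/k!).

f: a_k = 3, 9, 27/2, 27/2, 81/8, 243/40, 243/80, 729/560, 2187/4480, …
g: a_k = 0, 1, 0, -1/6, 0, 1/120, 0, -1/5040, 0, …
h₀=f·g: eliminate ⇒ L₀, order ≤ 1·2.
h₀' ⇒ L via d/dx closure of L₀.
L = 10 - 6·Dx + Dx^2  (order 2).
h: a_k = 3, 18, 39, 48, 79/2, 117/5, 307/30, 16/5, 481/840, …
ICs: h(0) = 3, h′(0) = 18.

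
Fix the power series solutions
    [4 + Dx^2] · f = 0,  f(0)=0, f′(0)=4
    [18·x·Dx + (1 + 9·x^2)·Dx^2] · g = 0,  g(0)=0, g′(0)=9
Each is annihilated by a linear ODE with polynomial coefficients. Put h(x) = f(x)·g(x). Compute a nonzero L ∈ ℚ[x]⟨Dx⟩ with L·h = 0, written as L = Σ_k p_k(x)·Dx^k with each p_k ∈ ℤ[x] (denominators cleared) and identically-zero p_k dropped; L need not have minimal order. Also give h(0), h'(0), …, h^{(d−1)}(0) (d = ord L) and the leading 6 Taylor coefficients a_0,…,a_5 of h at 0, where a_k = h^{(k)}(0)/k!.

L = (2080 + 50256·x^2 + 89424·x^4 + 186624·x^6 + 419904·x^8) + (3168·x + 38880·x^3 + 139968·x^5 + 419904·x^7)·Dx + (572 + 13788·x^2 + 33048·x^4 + 93312·x^6 + 209952·x^8)·Dx^2 + (792·x + 9720·x^3 + 34992·x^5 + 104976·x^7)·Dx^3 + (13 + 306·x^2 + 2673·x^4 + 11664·x^6 + 26244·x^8)·Dx^4  (order 4).
h: a_k = 0, 0, 36, 0, -132, 0, …
ICs: h(0) = 0, h′(0) = 0, h′′(0) = 72, h′′′(0) = 0.

f: a_k = 0, 4, 0, -8/3, 0, 8/15, …
g: a_k = 0, 9, 0, -27, 0, 729/5, …
L₀ := L_f ⊗_s L_g (sym. prod.), ord ≤ 4.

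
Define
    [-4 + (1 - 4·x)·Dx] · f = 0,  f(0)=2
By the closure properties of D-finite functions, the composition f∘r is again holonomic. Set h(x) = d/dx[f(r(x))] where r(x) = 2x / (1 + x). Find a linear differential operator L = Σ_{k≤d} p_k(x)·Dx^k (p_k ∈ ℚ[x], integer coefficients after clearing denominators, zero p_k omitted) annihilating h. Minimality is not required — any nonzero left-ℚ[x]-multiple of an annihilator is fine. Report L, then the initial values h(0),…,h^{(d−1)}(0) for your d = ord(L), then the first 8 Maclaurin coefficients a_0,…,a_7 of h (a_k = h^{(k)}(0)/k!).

f: a_k = 2, 8, 32, 128, 512, 2048, 8192, 32768, …
Substitute x→r, Dx→(1/r')Dx; clear ⇒ L₀.
h=h₀': d/dx-closure on L₀ ⇒ L.
L = 14 + (-1 + 7·x)·Dx  (order 1).
h: a_k = 16, 224, 2352, 21952, 192080, 1613472, 13176688, 105413504, …
ICs: h(0) = 16.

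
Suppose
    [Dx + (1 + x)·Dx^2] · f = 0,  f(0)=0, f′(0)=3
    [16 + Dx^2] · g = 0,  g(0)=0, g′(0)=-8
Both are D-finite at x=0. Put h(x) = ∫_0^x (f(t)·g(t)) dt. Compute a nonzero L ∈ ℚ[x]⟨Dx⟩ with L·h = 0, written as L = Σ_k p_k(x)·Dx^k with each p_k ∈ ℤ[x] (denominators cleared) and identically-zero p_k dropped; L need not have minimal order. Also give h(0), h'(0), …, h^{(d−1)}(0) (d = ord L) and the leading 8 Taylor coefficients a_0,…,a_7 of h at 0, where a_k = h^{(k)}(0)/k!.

L = (15072 + 62976·x + 97024·x^2 + 65536·x^3 + 16384·x^4)·Dx + (1984 + 6080·x + 6144·x^2 + 2048·x^3)·Dx^2 + (1950 + 8000·x + 12192·x^2 + 8192·x^3 + 2048·x^4)·Dx^3 + (124 + 380·x + 384·x^2 + 128·x^3)·Dx^4 + (63 + 254·x + 383·x^2 + 256·x^3 + 64·x^4)·Dx^5  (order 5).
h: a_k = 0, 0, 0, -8, 3, 56/5, -13/3, -104/21, …
ICs: h(0) = 0, h′(0) = 0, h′′(0) = 0, h′′′(0) = -48, h′′′′(0) = 72.

f: a_k = 0, 3, -3/2, 1, -3/4, 3/5, -1/2, 3/7, …
g: a_k = 0, -8, 0, 64/3, 0, -256/15, 0, 2048/315, …
Sym-product of L_f,L_g gives L₀ (≤ ord 4).
h=∫₀ˣh₀: take L = L₀·Dx.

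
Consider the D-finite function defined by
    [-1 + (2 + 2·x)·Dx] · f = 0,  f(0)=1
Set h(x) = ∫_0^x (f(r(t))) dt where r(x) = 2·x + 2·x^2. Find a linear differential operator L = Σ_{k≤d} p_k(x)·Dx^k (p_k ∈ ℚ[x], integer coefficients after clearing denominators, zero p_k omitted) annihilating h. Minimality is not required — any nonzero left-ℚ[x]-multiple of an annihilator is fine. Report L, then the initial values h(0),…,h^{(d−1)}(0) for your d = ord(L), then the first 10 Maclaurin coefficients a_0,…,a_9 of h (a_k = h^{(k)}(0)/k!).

L = (-1 - 2·x)·Dx + (1 + 2·x + 2·x^2)·Dx^2  (order 2).
h: a_k = 0, 1, 1/2, 1/6, -1/8, 3/40, -1/48, -3/112, 7/128, -61/1152, …
ICs: h(0) = 0, h′(0) = 1.

f: a_k = 1, 1/2, -1/8, 1/16, -5/128, 7/256, -21/1024, 33/2048, -429/32768, 715/65536, …
Substitute x→r, Dx→(1/r')Dx; clear ⇒ L₀.
h=∫h₀ ⇒ L = L₀·Dx.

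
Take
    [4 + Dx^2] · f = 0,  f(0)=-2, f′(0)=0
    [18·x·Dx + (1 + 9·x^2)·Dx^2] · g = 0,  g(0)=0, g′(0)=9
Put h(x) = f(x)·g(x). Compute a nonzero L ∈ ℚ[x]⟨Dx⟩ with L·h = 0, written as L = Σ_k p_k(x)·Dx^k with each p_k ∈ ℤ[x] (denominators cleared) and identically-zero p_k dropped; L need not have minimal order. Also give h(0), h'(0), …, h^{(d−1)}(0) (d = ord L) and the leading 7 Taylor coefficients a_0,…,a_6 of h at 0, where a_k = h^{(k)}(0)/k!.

L = (2080 + 50256·x^2 + 89424·x^4 + 186624·x^6 + 419904·x^8) + (3168·x + 38880·x^3 + 139968·x^5 + 419904·x^7)·Dx + (572 + 13788·x^2 + 33048·x^4 + 93312·x^6 + 209952·x^8)·Dx^2 + (792·x + 9720·x^3 + 34992·x^5 + 104976·x^7)·Dx^3 + (13 + 306·x^2 + 2673·x^4 + 11664·x^6 + 26244·x^8)·Dx^4  (order 4).
h: a_k = 0, -18, 0, 90, 0, -2058/5, 0, …
ICs: h(0) = 0, h′(0) = -18, h′′(0) = 0, h′′′(0) = 540.

f: a_k = -2, 0, 4, 0, -4/3, 0, 8/45, …
g: a_k = 0, 9, 0, -27, 0, 729/5, 0, …
h₀=f·g: eliminate ⇒ L₀, order ≤ 2·2.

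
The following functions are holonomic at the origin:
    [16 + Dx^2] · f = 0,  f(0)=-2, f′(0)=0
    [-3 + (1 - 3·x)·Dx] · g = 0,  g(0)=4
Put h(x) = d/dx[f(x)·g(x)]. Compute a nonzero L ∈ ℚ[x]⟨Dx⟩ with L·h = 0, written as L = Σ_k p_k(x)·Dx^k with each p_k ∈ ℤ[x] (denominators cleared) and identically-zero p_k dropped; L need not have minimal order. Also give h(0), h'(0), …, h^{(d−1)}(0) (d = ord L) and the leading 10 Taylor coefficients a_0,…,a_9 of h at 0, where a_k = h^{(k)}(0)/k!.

L = (-2 - 96·x + 144·x^2) + (-6 + 18·x)·Dx + (1 - 6·x + 9·x^2)·Dx^2  (order 2).
h: a_k = -24, -16, -72, -1888/3, -2360, -123344/15, -431704/15, -31115456/315, -11668296/35, -3150374384/2835, …
ICs: h(0) = -24, h′(0) = -16.

f: a_k = -2, 0, 16, 0, -64/3, 0, 512/45, 0, -1024/315, 0, …
g: a_k = 4, 12, 36, 108, 324, 972, 2916, 8748, 26244, 78732, …
Sym-product of L_f,L_g gives L₀ (≤ ord 2).
Derive L from L₀ (diff closure).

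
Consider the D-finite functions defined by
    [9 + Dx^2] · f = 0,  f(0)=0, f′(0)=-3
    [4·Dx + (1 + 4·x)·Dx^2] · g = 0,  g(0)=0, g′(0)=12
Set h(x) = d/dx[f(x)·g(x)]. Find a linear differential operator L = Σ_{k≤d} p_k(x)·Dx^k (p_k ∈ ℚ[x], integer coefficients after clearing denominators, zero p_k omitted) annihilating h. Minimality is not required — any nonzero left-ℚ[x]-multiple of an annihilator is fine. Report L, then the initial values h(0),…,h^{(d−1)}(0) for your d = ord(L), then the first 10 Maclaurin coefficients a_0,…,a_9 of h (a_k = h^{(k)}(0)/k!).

f: a_k = 0, -3, 0, 9/2, 0, -81/40, 0, 243/560, 0, -243/4480, …
g: a_k = 0, 12, -24, 64, -192, 3072/5, -2048, 49152/7, -24576, 262144/3, …
Sym-product of L_f,L_g gives L₀ (≤ ord 4).
Derive L from L₀ (diff closure).
L = (-153603 - 635688·x - 3184272·x^2 - 4292352·x^3 + 12503808·x^4 + 40310784·x^5 + 26873856·x^6) + (-47736 - 304992·x - 311040·x^2 + 2073600·x^3 + 7464960·x^4 + 5971968·x^5)·Dx + (-19110 - 88272·x - 352800·x^2 + 41472·x^3 + 3773952·x^4 + 8957952·x^5 + 5971968·x^6)·Dx^2 + (-5304 - 33888·x - 34560·x^2 + 230400·x^3 + 829440·x^4 + 663552·x^5)·Dx^3 + (-227 - 1960·x + 112·x^2 + 57600·x^3 + 264960·x^4 + 497664·x^5 + 331776·x^6)·Dx^4  (order 4).
h: a_k = 0, -72, 216, -552, 2340, -9477, 186501/5, -5158926/35, 40880943/70, -1297874621/560, …
ICs: h(0) = 0, h′(0) = -72, h′′(0) = 432, h′′′(0) = -3312.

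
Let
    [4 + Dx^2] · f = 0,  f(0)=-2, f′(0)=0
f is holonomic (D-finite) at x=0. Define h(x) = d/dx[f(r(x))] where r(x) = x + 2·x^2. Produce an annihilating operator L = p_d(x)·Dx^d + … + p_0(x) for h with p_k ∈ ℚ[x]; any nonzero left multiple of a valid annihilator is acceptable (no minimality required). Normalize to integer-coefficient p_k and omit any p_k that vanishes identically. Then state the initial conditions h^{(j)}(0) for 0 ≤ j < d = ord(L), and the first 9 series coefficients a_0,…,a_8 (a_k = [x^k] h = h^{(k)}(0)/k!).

f: a_k = -2, 0, 4, 0, -4/3, 0, 8/45, 0, -4/315, …
h₀=f(r): pull back L_f along r ⇒ L₀.
h=h₀': d/dx-closure on L₀ ⇒ L.
L = (52 + 64·x + 384·x^2 + 1024·x^3 + 1024·x^4) + (-12 - 48·x)·Dx + (1 + 8·x + 16·x^2)·Dx^2  (order 2).
h: a_k = 0, 8, 48, 176/3, -160/3, -2864/15, -4256/15, -26912/315, 8896/35, …
ICs: h(0) = 0, h′(0) = 8.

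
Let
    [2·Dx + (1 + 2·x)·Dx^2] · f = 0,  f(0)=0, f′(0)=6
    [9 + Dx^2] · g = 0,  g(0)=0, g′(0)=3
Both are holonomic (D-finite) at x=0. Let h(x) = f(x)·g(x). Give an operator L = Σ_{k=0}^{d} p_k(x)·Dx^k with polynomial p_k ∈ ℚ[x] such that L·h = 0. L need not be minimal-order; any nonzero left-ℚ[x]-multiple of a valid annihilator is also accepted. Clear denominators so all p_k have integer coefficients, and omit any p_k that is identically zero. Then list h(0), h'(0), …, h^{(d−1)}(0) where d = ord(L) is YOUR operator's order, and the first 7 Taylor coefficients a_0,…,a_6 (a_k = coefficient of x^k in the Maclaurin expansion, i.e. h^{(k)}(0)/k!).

f: a_k = 0, 6, -6, 8, -12, 96/5, -32, …
g: a_k = 0, 3, 0, -9/2, 0, 81/40, 0, …
h₀=f·g: eliminate ⇒ L₀, order ≤ 2·2.
L = (63 + 1053·x + 3969·x^2 + 5832·x^3 + 2916·x^4) + (63 + 450·x + 972·x^2 + 648·x^3)·Dx + (25 + 270·x + 918·x^2 + 1296·x^3 + 648·x^4)·Dx^2 + (7 + 50·x + 108·x^2 + 72·x^3)·Dx^3 + (2 + 17·x + 53·x^2 + 72·x^3 + 36·x^4)·Dx^4  (order 4).
h: a_k = 0, 0, 18, -18, -3, -9, 135/4, …
ICs: h(0) = 0, h′(0) = 0, h′′(0) = 36, h′′′(0) = -108.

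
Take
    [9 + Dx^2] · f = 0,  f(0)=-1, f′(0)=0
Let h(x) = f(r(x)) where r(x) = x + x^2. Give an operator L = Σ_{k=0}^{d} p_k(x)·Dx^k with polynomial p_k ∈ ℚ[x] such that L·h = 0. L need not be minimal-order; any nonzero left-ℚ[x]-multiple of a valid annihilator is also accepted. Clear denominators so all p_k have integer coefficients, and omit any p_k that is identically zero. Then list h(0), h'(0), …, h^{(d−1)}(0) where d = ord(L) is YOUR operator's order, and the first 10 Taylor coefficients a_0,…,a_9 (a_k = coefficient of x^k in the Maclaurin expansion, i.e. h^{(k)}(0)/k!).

f: a_k = -1, 0, 9/2, 0, -27/8, 0, 81/80, 0, -729/4480, 0, …
f∘r: x↦r, Dx↦Dx/r' in L_f ⇒ L₀.
L = (9 + 54·x + 108·x^2 + 72·x^3) - 2·Dx + (1 + 2·x)·Dx^2  (order 2).
h: a_k = -1, 0, 9/2, 9, 9/8, -27/2, -1539/80, -297/40, 52191/4480, 10611/560, …
ICs: h(0) = -1, h′(0) = 0.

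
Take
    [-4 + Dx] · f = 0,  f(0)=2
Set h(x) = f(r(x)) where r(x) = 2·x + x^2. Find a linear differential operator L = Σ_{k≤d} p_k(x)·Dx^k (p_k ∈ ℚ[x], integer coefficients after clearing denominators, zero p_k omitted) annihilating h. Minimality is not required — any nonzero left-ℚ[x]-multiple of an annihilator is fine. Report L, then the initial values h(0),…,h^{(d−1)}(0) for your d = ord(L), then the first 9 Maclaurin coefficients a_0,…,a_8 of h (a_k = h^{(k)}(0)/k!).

f: a_k = 2, 8, 16, 64/3, 64/3, 256/15, 512/45, 2048/315, 1024/315, …
L₀ from L_f via x↦r, Dx↦r'^{-1}Dx.
L = (-8 - 8·x) + Dx  (order 1).
h: a_k = 2, 16, 72, 704/3, 1840/3, 6784/5, 118208/45, 1434112/315, 753856/105, …
ICs: h(0) = 2.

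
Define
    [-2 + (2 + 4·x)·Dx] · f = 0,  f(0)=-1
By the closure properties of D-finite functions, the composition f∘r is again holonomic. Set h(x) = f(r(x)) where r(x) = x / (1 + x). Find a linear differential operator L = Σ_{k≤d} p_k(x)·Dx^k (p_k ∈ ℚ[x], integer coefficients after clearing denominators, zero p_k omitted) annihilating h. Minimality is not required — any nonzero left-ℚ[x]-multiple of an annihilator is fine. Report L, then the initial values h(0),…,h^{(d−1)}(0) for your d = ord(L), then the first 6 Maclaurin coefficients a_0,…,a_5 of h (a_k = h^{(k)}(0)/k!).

L = -1 + (1 + 4·x + 3·x^2)·Dx  (order 1).
h: a_k = -1, -1, 3/2, -5/2, 37/8, -75/8, …
ICs: h(0) = -1.

f: a_k = -1, -1, 1/2, -1/2, 5/8, -7/8, …
h₀=f(r): pull back L_f along r ⇒ L₀.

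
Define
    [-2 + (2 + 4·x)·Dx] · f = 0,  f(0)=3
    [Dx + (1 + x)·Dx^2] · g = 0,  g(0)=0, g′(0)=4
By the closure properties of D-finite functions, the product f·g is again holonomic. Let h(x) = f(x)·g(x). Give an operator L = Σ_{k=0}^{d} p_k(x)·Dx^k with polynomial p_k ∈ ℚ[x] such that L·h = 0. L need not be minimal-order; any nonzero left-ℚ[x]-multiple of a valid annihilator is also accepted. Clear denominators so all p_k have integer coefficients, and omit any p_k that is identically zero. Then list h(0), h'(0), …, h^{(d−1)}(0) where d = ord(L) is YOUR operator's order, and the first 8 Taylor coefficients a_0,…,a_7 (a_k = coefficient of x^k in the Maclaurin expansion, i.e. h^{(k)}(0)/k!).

L = (2 + x) + (-1 - 2·x)·Dx + (1 + 5·x + 8·x^2 + 4·x^3)·Dx^2  (order 2).
h: a_k = 0, 12, 6, -8, 10, -131/10, 363/20, -927/35, …
ICs: h(0) = 0, h′(0) = 12.

f: a_k = 3, 3, -3/2, 3/2, -15/8, 21/8, -63/16, 99/16, …
g: a_k = 0, 4, -2, 4/3, -1, 4/5, -2/3, 4/7, …
L₀ := L_f ⊗_s L_g (sym. prod.), ord ≤ 2.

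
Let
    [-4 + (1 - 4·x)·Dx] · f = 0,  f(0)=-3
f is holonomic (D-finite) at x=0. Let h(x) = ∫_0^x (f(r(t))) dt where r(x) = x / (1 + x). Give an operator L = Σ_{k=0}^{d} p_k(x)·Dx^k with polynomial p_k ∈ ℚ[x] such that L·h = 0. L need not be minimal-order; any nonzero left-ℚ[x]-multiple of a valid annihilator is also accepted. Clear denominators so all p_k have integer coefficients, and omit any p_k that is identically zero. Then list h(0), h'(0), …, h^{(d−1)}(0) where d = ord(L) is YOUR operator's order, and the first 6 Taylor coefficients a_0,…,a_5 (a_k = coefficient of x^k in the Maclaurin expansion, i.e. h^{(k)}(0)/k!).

L = 4·Dx + (-1 + 2·x + 3·x^2)·Dx^2  (order 2).
h: a_k = 0, -3, -6, -12, -27, -324/5, …
ICs: h(0) = 0, h′(0) = -3.

f: a_k = -3, -12, -48, -192, -768, -3072, …
Change of var in L_f (x↦r) gives L₀.
Integrate: L := L₀·Dx.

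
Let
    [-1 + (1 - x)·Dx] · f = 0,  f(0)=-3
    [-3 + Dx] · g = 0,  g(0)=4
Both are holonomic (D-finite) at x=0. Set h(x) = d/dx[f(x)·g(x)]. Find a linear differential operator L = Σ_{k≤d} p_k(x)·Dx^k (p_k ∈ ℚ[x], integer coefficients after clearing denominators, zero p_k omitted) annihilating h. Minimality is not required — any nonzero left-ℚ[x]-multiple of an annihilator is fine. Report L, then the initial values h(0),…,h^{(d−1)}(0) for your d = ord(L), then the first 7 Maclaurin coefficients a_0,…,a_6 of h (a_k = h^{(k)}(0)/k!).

f: a_k = -3, -3, -3, -3, -3, -3, -3, …
g: a_k = 4, 12, 18, 18, 27/2, 81/10, 81/20, …
h₀=f·g: eliminate ⇒ L₀, order ≤ 1·1.
Derive L from L₀ (diff closure).
L = (17 - 24·x + 9·x^2) + (-4 + 7·x - 3·x^2)·Dx  (order 1).
h: a_k = -48, -204, -468, -786, -1104, -13977/10, -16671/10, …
ICs: h(0) = -48.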